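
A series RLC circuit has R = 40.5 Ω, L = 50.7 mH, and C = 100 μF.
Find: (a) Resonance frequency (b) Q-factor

Step 1 — Resonance condition Im(Z)=0 gives ω₀ = 1/√(LC).
Step 2 — ω₀ = 1/√(0.0507·0.0001) = 444.1 rad/s.
Step 3 — f₀ = ω₀/(2π) = 70.68 Hz.
Step 4 — Series Q: Q = ω₀L/R = 444.1·0.0507/40.5 = 0.556.

(a) f₀ = 70.68 Hz  (b) Q = 0.556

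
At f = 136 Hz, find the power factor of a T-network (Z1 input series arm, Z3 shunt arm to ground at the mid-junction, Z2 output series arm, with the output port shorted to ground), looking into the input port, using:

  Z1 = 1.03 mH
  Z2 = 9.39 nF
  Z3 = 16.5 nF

Step 1 — Angular frequency: ω = 2π·f = 2π·136 = 854.5 rad/s.
Step 2 — Component impedances:
  Z1: Z = jωL = j·854.5·0.00103 = 0 + j0.8801 Ω
  Z2: Z = 1/(jωC) = -j/(ω·C) = 0 - j1.246e+05 Ω
  Z3: Z = 1/(jωC) = -j/(ω·C) = 0 - j7.092e+04 Ω
Step 3 — With the output port shorted to ground, the output series arm Z2 runs from the junction to ground; the shunt arm Z3 also runs from the junction to ground. They appear in parallel: Z3 || Z2 = 0 - j4.52e+04 Ω.
Step 4 — Series with input arm Z1: Z_in = Z1 + (Z3 || Z2) = 0 - j4.52e+04 Ω = 4.52e+04∠-90.0° Ω.
Step 5 — Power factor: PF = cos(φ) = Re(Z)/|Z| = 0/4.52e+04 = 0.
Step 6 — Type: Im(Z) = -4.52e+04 ⇒ leading (phase φ = -90.0°).

PF = 0 (leading, φ = -90.0°)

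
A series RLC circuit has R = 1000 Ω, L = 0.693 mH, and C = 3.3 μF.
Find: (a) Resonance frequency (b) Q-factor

Step 1 — Resonance condition Im(Z)=0 gives ω₀ = 1/√(LC).
Step 2 — ω₀ = 1/√(0.000693·3.3e-06) = 2.091e+04 rad/s.
Step 3 — f₀ = ω₀/(2π) = 3328 Hz.
Step 4 — Series Q: Q = ω₀L/R = 2.091e+04·0.000693/1000 = 0.01449.

(a) f₀ = 3328 Hz  (b) Q = 0.01449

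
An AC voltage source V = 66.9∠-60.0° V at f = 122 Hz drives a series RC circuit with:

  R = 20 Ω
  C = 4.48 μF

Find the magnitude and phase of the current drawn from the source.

Step 1 — Angular frequency: ω = 2π·f = 2π·122 = 766.5 rad/s.
Step 2 — Component impedances:
  R: Z = R = 20 Ω
  C: Z = 1/(jωC) = -j/(ω·C) = 0 - j291.2 Ω
Step 3 — Series combination: Z_total = R + C = 20 - j291.2 Ω = 291.9∠-86.1° Ω.
Step 4 — Source phasor: V = 66.9∠-60.0° V = 33.45 - j57.94 V.
Step 5 — Ohm's law: I = V / Z_total = (33.45 - j57.94) / (20 - j291.2) = 0.2059 + j0.1007 A.
Step 6 — Convert to polar: |I| = 0.2292 A, ∠I = 26.1°.

I = 0.2292∠26.1° A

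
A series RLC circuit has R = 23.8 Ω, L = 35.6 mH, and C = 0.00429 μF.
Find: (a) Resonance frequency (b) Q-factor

Step 1 — Resonance condition Im(Z)=0 gives ω₀ = 1/√(LC).
Step 2 — ω₀ = 1/√(0.0356·4.29e-09) = 8.092e+04 rad/s.
Step 3 — f₀ = ω₀/(2π) = 1.288e+04 Hz.
Step 4 — Series Q: Q = ω₀L/R = 8.092e+04·0.0356/23.8 = 121.

(a) f₀ = 1.288e+04 Hz  (b) Q = 121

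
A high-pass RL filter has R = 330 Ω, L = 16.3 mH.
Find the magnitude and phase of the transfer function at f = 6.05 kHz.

Step 1 — Angular frequency: ω = 2π·6050 = 3.801e+04 rad/s.
Step 2 — Transfer function: H(jω) = jωL/(R + jωL).
Step 3 — Numerator jωL = j·619.6; denominator R + jωL = 330 + j619.6.
Step 4 — H = 0.779 + j0.4149.
Step 5 — Magnitude: |H| = 0.8826 (-1.1 dB); phase: φ = 28.0°.

|H| = 0.8826 (-1.1 dB), φ = 28.0°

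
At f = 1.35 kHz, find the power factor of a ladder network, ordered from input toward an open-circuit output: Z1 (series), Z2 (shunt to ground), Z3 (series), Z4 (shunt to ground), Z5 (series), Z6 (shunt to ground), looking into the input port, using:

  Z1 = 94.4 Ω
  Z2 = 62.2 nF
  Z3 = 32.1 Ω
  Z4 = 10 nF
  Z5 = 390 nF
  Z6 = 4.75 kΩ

Step 1 — Angular frequency: ω = 2π·f = 2π·1350 = 8482 rad/s.
Step 2 — Component impedances:
  Z1: Z = R = 94.4 Ω
  Z2: Z = 1/(jωC) = -j/(ω·C) = 0 - j1895 Ω
  Z3: Z = R = 32.1 Ω
  Z4: Z = 1/(jωC) = -j/(ω·C) = 0 - j1.179e+04 Ω
  Z5: Z = 1/(jωC) = -j/(ω·C) = 0 - j302.3 Ω
  Z6: Z = R = 4750 Ω
Step 3 — Ladder network (open output): work backward from the far end, alternating series and parallel combinations. Z_in = 575.6 - j1441 Ω = 1551∠-68.2° Ω.
Step 4 — Power factor: PF = cos(φ) = Re(Z)/|Z| = 575.6/1551.4 = 0.371.
Step 5 — Type: Im(Z) = -1441 ⇒ leading (phase φ = -68.2°).

PF = 0.371 (leading, φ = -68.2°)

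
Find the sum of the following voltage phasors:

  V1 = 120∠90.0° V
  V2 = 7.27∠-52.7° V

Step 1 — Convert each phasor to rectangular form:
  V1 = 120·(cos(90.0°) + j·sin(90.0°)) = 0 + j120 V
  V2 = 7.27·(cos(-52.7°) + j·sin(-52.7°)) = 4.406 - j5.783 V
Step 2 — Sum components: V_total = 4.406 + j114.2 V.
Step 3 — Convert to polar: |V_total| = 114.3 V, ∠V_total = 87.8°.

V_total = 114.3∠87.8° V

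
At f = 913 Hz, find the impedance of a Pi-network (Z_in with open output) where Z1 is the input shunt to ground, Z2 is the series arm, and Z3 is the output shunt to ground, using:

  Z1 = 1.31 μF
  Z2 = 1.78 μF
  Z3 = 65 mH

Step 1 — Angular frequency: ω = 2π·f = 2π·913 = 5737 rad/s.
Step 2 — Component impedances:
  Z1: Z = 1/(jωC) = -j/(ω·C) = 0 - j133.1 Ω
  Z2: Z = 1/(jωC) = -j/(ω·C) = 0 - j97.93 Ω
  Z3: Z = jωL = j·5737·0.065 = 0 + j372.9 Ω
Step 3 — With open output, the series arm Z2 and the output shunt Z3 appear in series to ground: Z2 + Z3 = 0 + j274.9 Ω.
Step 4 — Parallel with input shunt Z1: Z_in = Z1 || (Z2 + Z3) = 0 - j257.9 Ω = 257.9∠-90.0° Ω.

Z = 0 - j257.9 Ω = 257.9∠-90.0° Ω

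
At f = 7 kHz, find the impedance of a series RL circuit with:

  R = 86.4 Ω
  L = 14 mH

Step 1 — Angular frequency: ω = 2π·f = 2π·7000 = 4.398e+04 rad/s.
Step 2 — Component impedances:
  R: Z = R = 86.4 Ω
  L: Z = jωL = j·4.398e+04·0.014 = 0 + j615.8 Ω
Step 3 — Series combination: Z_total = R + L = 86.4 + j615.8 Ω = 621.8∠82.0° Ω.

Z = 86.4 + j615.8 Ω = 621.8∠82.0° Ω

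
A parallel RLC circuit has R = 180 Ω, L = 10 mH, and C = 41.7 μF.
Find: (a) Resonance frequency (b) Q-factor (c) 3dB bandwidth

Step 1 — Resonance: ω₀ = 1/√(LC) = 1/√(0.01·4.17e-05) = 1549 rad/s.
Step 2 — f₀ = ω₀/(2π) = 246.5 Hz.
Step 3 — Parallel Q: Q = R/(ω₀L) = 180/(1549·0.01) = 11.62.
Step 4 — Bandwidth: Δω = ω₀/Q = 133.2 rad/s; BW = Δω/(2π) = 21.2 Hz.

(a) f₀ = 246.5 Hz  (b) Q = 11.62  (c) BW = 21.2 Hz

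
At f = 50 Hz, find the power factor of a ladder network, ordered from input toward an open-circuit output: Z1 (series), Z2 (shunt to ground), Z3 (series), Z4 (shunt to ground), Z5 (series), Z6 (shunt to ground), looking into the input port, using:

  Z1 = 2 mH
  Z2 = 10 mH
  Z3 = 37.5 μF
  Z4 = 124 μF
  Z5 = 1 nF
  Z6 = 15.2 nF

Step 1 — Angular frequency: ω = 2π·f = 2π·50 = 314.2 rad/s.
Step 2 — Component impedances:
  Z1: Z = jωL = j·314.2·0.002 = 0 + j0.6283 Ω
  Z2: Z = jωL = j·314.2·0.01 = 0 + j3.142 Ω
  Z3: Z = 1/(jωC) = -j/(ω·C) = 0 - j84.88 Ω
  Z4: Z = 1/(jωC) = -j/(ω·C) = 0 - j25.67 Ω
  Z5: Z = 1/(jωC) = -j/(ω·C) = 0 - j3.183e+06 Ω
  Z6: Z = 1/(jωC) = -j/(ω·C) = 0 - j2.094e+05 Ω
Step 3 — Ladder network (open output): work backward from the far end, alternating series and parallel combinations. Z_in = 0 + j3.862 Ω = 3.862∠90.0° Ω.
Step 4 — Power factor: PF = cos(φ) = Re(Z)/|Z| = 0/3.862 = 0.
Step 5 — Type: Im(Z) = 3.862 ⇒ lagging (phase φ = 90.0°).

PF = 0 (lagging, φ = 90.0°)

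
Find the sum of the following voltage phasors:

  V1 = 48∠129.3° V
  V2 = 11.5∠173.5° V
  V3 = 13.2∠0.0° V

Step 1 — Convert each phasor to rectangular form:
  V1 = 48·(cos(129.3°) + j·sin(129.3°)) = -30.4 + j37.14 V
  V2 = 11.5·(cos(173.5°) + j·sin(173.5°)) = -11.43 + j1.302 V
  V3 = 13.2·(cos(0.0°) + j·sin(0.0°)) = 13.2 V
Step 2 — Sum components: V_total = -28.63 + j38.45 V.
Step 3 — Convert to polar: |V_total| = 47.93 V, ∠V_total = 126.7°.

V_total = 47.93∠126.7° V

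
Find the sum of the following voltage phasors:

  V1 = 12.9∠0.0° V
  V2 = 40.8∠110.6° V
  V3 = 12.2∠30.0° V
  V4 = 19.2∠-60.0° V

Step 1 — Convert each phasor to rectangular form:
  V1 = 12.9·(cos(0.0°) + j·sin(0.0°)) = 12.9 V
  V2 = 40.8·(cos(110.6°) + j·sin(110.6°)) = -14.36 + j38.19 V
  V3 = 12.2·(cos(30.0°) + j·sin(30.0°)) = 10.57 + j6.1 V
  V4 = 19.2·(cos(-60.0°) + j·sin(-60.0°)) = 9.6 - j16.63 V
Step 2 — Sum components: V_total = 18.71 + j27.66 V.
Step 3 — Convert to polar: |V_total| = 33.4 V, ∠V_total = 55.9°.

V_total = 33.4∠55.9° V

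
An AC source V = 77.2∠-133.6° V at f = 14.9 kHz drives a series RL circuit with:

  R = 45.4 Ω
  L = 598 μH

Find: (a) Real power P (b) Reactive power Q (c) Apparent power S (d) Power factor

Step 1 — Angular frequency: ω = 2π·f = 2π·1.49e+04 = 9.362e+04 rad/s.
Step 2 — Component impedances:
  R: Z = R = 45.4 Ω
  L: Z = jωL = j·9.362e+04·0.000598 = 0 + j55.98 Ω
Step 3 — Series combination: Z_total = R + L = 45.4 + j55.98 Ω = 72.08∠51.0° Ω.
Step 4 — Source phasor: V = 77.2∠-133.6° V = -53.24 - j55.91 V.
Step 5 — Current: I = V / Z = -1.068 + j0.08515 A = 1.071∠175.4° A.
Step 6 — Complex power: S = V·I* = 52.08 + j64.22 VA.
Step 7 — Real power: P = Re(S) = 52.08 W.
Step 8 — Reactive power: Q = Im(S) = 64.22 VAR.
Step 9 — Apparent power: |S| = 82.68 VA.
Step 10 — Power factor: PF = P/|S| = 0.6299 (lagging).

(a) P = 52.08 W  (b) Q = 64.22 VAR  (c) S = 82.68 VA  (d) PF = 0.6299 (lagging)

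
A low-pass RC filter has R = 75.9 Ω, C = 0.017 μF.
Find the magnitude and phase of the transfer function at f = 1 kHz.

Step 1 — Angular frequency: ω = 2π·1000 = 6283 rad/s.
Step 2 — Transfer function: H(jω) = 1/(1 + jωRC).
Step 3 — Denominator: 1 + jωRC = 1 + j·6283·75.9·1.7e-08 = 1 + j0.008107.
Step 4 — H = 0.9999 - j0.008107.
Step 5 — Magnitude: |H| = 1 (-0.0 dB); phase: φ = -0.5°.

|H| = 1 (-0.0 dB), φ = -0.5°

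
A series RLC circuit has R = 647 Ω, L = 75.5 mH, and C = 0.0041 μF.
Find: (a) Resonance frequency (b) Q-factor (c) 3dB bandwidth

Step 1 — Resonance condition Im(Z)=0 gives ω₀ = 1/√(LC).
Step 2 — ω₀ = 1/√(0.0755·4.1e-09) = 5.684e+04 rad/s.
Step 3 — f₀ = ω₀/(2π) = 9046 Hz.
Step 4 — Series Q: Q = ω₀L/R = 5.684e+04·0.0755/647 = 6.633.
Step 5 — 3dB bandwidth: Δω = ω₀/Q = 8570 rad/s; BW = Δω/(2π) = 1364 Hz.

(a) f₀ = 9046 Hz  (b) Q = 6.633  (c) BW = 1364 Hz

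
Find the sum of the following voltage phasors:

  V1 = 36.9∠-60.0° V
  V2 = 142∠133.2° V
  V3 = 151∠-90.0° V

Step 1 — Convert each phasor to rectangular form:
  V1 = 36.9·(cos(-60.0°) + j·sin(-60.0°)) = 18.45 - j31.96 V
  V2 = 142·(cos(133.2°) + j·sin(133.2°)) = -97.21 + j103.5 V
  V3 = 151·(cos(-90.0°) + j·sin(-90.0°)) = 0 - j151 V
Step 2 — Sum components: V_total = -78.76 - j79.44 V.
Step 3 — Convert to polar: |V_total| = 111.9 V, ∠V_total = -134.8°.

V_total = 111.9∠-134.8° V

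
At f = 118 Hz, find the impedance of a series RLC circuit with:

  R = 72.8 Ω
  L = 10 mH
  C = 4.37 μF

Step 1 — Angular frequency: ω = 2π·f = 2π·118 = 741.4 rad/s.
Step 2 — Component impedances:
  R: Z = R = 72.8 Ω
  L: Z = jωL = j·741.4·0.01 = 0 + j7.414 Ω
  C: Z = 1/(jωC) = -j/(ω·C) = 0 - j308.6 Ω
Step 3 — Series combination: Z_total = R + L + C = 72.8 - j301.2 Ω = 309.9∠-76.4° Ω.

Z = 72.8 - j301.2 Ω = 309.9∠-76.4° Ω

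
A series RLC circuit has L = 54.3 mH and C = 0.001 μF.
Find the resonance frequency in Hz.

Step 1 — Resonance condition Im(Z)=0 gives ω₀ = 1/√(LC).
Step 2 — ω₀ = 1/√(0.0543·1e-09) = 1.357e+05 rad/s.
Step 3 — f₀ = ω₀/(2π) = 2.16e+04 Hz.

f₀ = 2.16e+04 Hz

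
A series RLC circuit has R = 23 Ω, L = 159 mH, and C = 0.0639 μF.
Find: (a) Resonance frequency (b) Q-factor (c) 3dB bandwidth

Step 1 — Resonance: ω₀ = 1/√(LC) = 1/√(0.159·6.39e-08) = 9921 rad/s.
Step 2 — f₀ = ω₀/(2π) = 1579 Hz.
Step 3 — Series Q: Q = ω₀L/R = 9921·0.159/23 = 68.58.
Step 4 — Bandwidth: Δω = ω₀/Q = 144.7 rad/s; BW = Δω/(2π) = 23.02 Hz.

(a) f₀ = 1579 Hz  (b) Q = 68.58  (c) BW = 23.02 Hz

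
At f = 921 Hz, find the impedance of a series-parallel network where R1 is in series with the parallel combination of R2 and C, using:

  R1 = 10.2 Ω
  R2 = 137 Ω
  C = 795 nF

Step 1 — Angular frequency: ω = 2π·f = 2π·921 = 5787 rad/s.
Step 2 — Component impedances:
  R1: Z = R = 10.2 Ω
  R2: Z = R = 137 Ω
  C: Z = 1/(jωC) = -j/(ω·C) = 0 - j217.4 Ω
Step 3 — Parallel branch: R2 || C = 1/(1/R2 + 1/C) = 98.05 - j61.8 Ω.
Step 4 — Series with R1: Z_total = R1 + (R2 || C) = 108.3 - j61.8 Ω = 124.6∠-29.7° Ω.

Z = 108.3 - j61.8 Ω = 124.6∠-29.7° Ω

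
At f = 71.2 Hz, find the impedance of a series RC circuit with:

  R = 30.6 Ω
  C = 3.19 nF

Step 1 — Angular frequency: ω = 2π·f = 2π·71.2 = 447.4 rad/s.
Step 2 — Component impedances:
  R: Z = R = 30.6 Ω
  C: Z = 1/(jωC) = -j/(ω·C) = 0 - j7.007e+05 Ω
Step 3 — Series combination: Z_total = R + C = 30.6 - j7.007e+05 Ω = 7.007e+05∠-90.0° Ω.

Z = 30.6 - j7.007e+05 Ω = 7.007e+05∠-90.0° Ω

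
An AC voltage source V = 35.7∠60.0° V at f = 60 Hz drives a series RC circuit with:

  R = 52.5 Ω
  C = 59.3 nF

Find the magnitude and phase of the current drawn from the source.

Step 1 — Angular frequency: ω = 2π·f = 2π·60 = 377 rad/s.
Step 2 — Component impedances:
  R: Z = R = 52.5 Ω
  C: Z = 1/(jωC) = -j/(ω·C) = 0 - j4.473e+04 Ω
Step 3 — Series combination: Z_total = R + C = 52.5 - j4.473e+04 Ω = 4.473e+04∠-89.9° Ω.
Step 4 — Source phasor: V = 35.7∠60.0° V = 17.85 + j30.92 V.
Step 5 — Ohm's law: I = V / Z_total = (17.85 + j30.92) / (52.5 - j4.473e+04) = -0.0006907 + j0.0003999 A.
Step 6 — Convert to polar: |I| = 0.0007981 A, ∠I = 149.9°.

I = 0.0007981∠149.9° A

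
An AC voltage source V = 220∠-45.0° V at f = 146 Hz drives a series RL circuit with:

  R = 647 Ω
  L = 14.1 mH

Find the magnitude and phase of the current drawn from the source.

Step 1 — Angular frequency: ω = 2π·f = 2π·146 = 917.3 rad/s.
Step 2 — Component impedances:
  R: Z = R = 647 Ω
  L: Z = jωL = j·917.3·0.0141 = 0 + j12.93 Ω
Step 3 — Series combination: Z_total = R + L = 647 + j12.93 Ω = 647.1∠1.1° Ω.
Step 4 — Source phasor: V = 220∠-45.0° V = 155.6 - j155.6 V.
Step 5 — Ohm's law: I = V / Z_total = (155.6 - j155.6) / (647 + j12.93) = 0.2355 - j0.2451 A.
Step 6 — Convert to polar: |I| = 0.34 A, ∠I = -46.1°.

I = 0.34∠-46.1° A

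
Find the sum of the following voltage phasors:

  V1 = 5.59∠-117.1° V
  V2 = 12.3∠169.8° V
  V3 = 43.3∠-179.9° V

Step 1 — Convert each phasor to rectangular form:
  V1 = 5.59·(cos(-117.1°) + j·sin(-117.1°)) = -2.546 - j4.976 V
  V2 = 12.3·(cos(169.8°) + j·sin(169.8°)) = -12.11 + j2.178 V
  V3 = 43.3·(cos(-179.9°) + j·sin(-179.9°)) = -43.3 - j0.07557 V
Step 2 — Sum components: V_total = -57.95 - j2.874 V.
Step 3 — Convert to polar: |V_total| = 58.02 V, ∠V_total = -177.2°.

V_total = 58.02∠-177.2° V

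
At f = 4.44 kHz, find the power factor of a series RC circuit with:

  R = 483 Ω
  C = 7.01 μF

Step 1 — Angular frequency: ω = 2π·f = 2π·4440 = 2.79e+04 rad/s.
Step 2 — Component impedances:
  R: Z = R = 483 Ω
  C: Z = 1/(jωC) = -j/(ω·C) = 0 - j5.114 Ω
Step 3 — Series combination: Z_total = R + C = 483 - j5.114 Ω = 483∠-0.6° Ω.
Step 4 — Power factor: PF = cos(φ) = Re(Z)/|Z| = 483/483.03 = 0.9999.
Step 5 — Type: Im(Z) = -5.114 ⇒ leading (phase φ = -0.6°).

PF = 0.9999 (leading, φ = -0.6°)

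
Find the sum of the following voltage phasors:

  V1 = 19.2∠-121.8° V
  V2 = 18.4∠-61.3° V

Step 1 — Convert each phasor to rectangular form:
  V1 = 19.2·(cos(-121.8°) + j·sin(-121.8°)) = -10.12 - j16.32 V
  V2 = 18.4·(cos(-61.3°) + j·sin(-61.3°)) = 8.836 - j16.14 V
Step 2 — Sum components: V_total = -1.281 - j32.46 V.
Step 3 — Convert to polar: |V_total| = 32.48 V, ∠V_total = -92.3°.

V_total = 32.48∠-92.3° V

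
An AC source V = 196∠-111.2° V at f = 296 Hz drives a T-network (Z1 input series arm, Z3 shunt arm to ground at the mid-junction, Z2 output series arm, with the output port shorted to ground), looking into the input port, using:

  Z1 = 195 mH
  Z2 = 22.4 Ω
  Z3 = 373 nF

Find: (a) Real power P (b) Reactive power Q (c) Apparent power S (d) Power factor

Step 1 — Angular frequency: ω = 2π·f = 2π·296 = 1860 rad/s.
Step 2 — Component impedances:
  Z1: Z = jωL = j·1860·0.195 = 0 + j362.7 Ω
  Z2: Z = R = 22.4 Ω
  Z3: Z = 1/(jωC) = -j/(ω·C) = 0 - j1442 Ω
Step 3 — With the output port shorted to ground, the output series arm Z2 runs from the junction to ground; the shunt arm Z3 also runs from the junction to ground. They appear in parallel: Z3 || Z2 = 22.39 - j0.348 Ω.
Step 4 — Series with input arm Z1: Z_in = Z1 + (Z3 || Z2) = 22.39 + j362.3 Ω = 363∠86.5° Ω.
Step 5 — Source phasor: V = 196∠-111.2° V = -70.88 - j182.7 V.
Step 6 — Current: I = V / Z = -0.5145 + j0.1638 A = 0.5399∠162.3° A.
Step 7 — Complex power: S = V·I* = 6.529 + j105.6 VA.
Step 8 — Real power: P = Re(S) = 6.529 W.
Step 9 — Reactive power: Q = Im(S) = 105.6 VAR.
Step 10 — Apparent power: |S| = 105.8 VA.
Step 11 — Power factor: PF = P/|S| = 0.06169 (lagging).

(a) P = 6.529 W  (b) Q = 105.6 VAR  (c) S = 105.8 VA  (d) PF = 0.06169 (lagging)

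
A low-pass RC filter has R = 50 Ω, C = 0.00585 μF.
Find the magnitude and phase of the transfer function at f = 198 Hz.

Step 1 — Angular frequency: ω = 2π·198 = 1244 rad/s.
Step 2 — Transfer function: H(jω) = 1/(1 + jωRC).
Step 3 — Denominator: 1 + jωRC = 1 + j·1244·50·5.85e-09 = 1 + j0.0003639.
Step 4 — H = 1 - j0.0003639.
Step 5 — Magnitude: |H| = 1 (-0.0 dB); phase: φ = -0.0°.

|H| = 1 (-0.0 dB), φ = -0.0°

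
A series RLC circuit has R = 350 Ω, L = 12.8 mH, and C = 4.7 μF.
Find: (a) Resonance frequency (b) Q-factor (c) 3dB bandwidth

Step 1 — Resonance: ω₀ = 1/√(LC) = 1/√(0.0128·4.7e-06) = 4077 rad/s.
Step 2 — f₀ = ω₀/(2π) = 648.9 Hz.
Step 3 — Series Q: Q = ω₀L/R = 4077·0.0128/350 = 0.1491.
Step 4 — Bandwidth: Δω = ω₀/Q = 2.734e+04 rad/s; BW = Δω/(2π) = 4352 Hz.

(a) f₀ = 648.9 Hz  (b) Q = 0.1491  (c) BW = 4352 Hz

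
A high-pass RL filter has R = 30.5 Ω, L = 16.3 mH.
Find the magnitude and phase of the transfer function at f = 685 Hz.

Step 1 — Angular frequency: ω = 2π·685 = 4304 rad/s.
Step 2 — Transfer function: H(jω) = jωL/(R + jωL).
Step 3 — Numerator jωL = j·70.15; denominator R + jωL = 30.5 + j70.15.
Step 4 — H = 0.841 + j0.3656.
Step 5 — Magnitude: |H| = 0.9171 (-0.8 dB); phase: φ = 23.5°.

|H| = 0.9171 (-0.8 dB), φ = 23.5°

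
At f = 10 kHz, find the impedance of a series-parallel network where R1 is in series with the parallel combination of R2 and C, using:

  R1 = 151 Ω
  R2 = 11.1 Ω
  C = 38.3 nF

Step 1 — Angular frequency: ω = 2π·f = 2π·1e+04 = 6.283e+04 rad/s.
Step 2 — Component impedances:
  R1: Z = R = 151 Ω
  R2: Z = R = 11.1 Ω
  C: Z = 1/(jωC) = -j/(ω·C) = 0 - j415.5 Ω
Step 3 — Parallel branch: R2 || C = 1/(1/R2 + 1/C) = 11.09 - j0.2963 Ω.
Step 4 — Series with R1: Z_total = R1 + (R2 || C) = 162.1 - j0.2963 Ω = 162.1∠-0.1° Ω.

Z = 162.1 - j0.2963 Ω = 162.1∠-0.1° Ω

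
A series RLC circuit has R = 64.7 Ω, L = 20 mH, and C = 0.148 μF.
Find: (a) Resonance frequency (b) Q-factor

Step 1 — Resonance condition Im(Z)=0 gives ω₀ = 1/√(LC).
Step 2 — ω₀ = 1/√(0.02·1.48e-07) = 1.838e+04 rad/s.
Step 3 — f₀ = ω₀/(2π) = 2925 Hz.
Step 4 — Series Q: Q = ω₀L/R = 1.838e+04·0.02/64.7 = 5.682.

(a) f₀ = 2925 Hz  (b) Q = 5.682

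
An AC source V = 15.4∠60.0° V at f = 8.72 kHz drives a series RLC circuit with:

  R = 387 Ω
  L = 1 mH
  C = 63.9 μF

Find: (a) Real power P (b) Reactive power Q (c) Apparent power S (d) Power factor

Step 1 — Angular frequency: ω = 2π·f = 2π·8720 = 5.479e+04 rad/s.
Step 2 — Component impedances:
  R: Z = R = 387 Ω
  L: Z = jωL = j·5.479e+04·0.001 = 0 + j54.79 Ω
  C: Z = 1/(jωC) = -j/(ω·C) = 0 - j0.2856 Ω
Step 3 — Series combination: Z_total = R + L + C = 387 + j54.5 Ω = 390.8∠8.0° Ω.
Step 4 — Source phasor: V = 15.4∠60.0° V = 7.7 + j13.34 V.
Step 5 — Current: I = V / Z = 0.02427 + j0.03104 A = 0.0394∠52.0° A.
Step 6 — Complex power: S = V·I* = 0.6009 + j0.08463 VA.
Step 7 — Real power: P = Re(S) = 0.6009 W.
Step 8 — Reactive power: Q = Im(S) = 0.08463 VAR.
Step 9 — Apparent power: |S| = 0.6068 VA.
Step 10 — Power factor: PF = P/|S| = 0.9902 (lagging).

(a) P = 0.6009 W  (b) Q = 0.08463 VAR  (c) S = 0.6068 VA  (d) PF = 0.9902 (lagging)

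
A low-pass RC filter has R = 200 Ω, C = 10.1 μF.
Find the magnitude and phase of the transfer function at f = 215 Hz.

Step 1 — Angular frequency: ω = 2π·215 = 1351 rad/s.
Step 2 — Transfer function: H(jω) = 1/(1 + jωRC).
Step 3 — Denominator: 1 + jωRC = 1 + j·1351·200·1.01e-05 = 1 + j2.729.
Step 4 — H = 0.1184 - j0.3231.
Step 5 — Magnitude: |H| = 0.3441 (-9.3 dB); phase: φ = -69.9°.

|H| = 0.3441 (-9.3 dB), φ = -69.9°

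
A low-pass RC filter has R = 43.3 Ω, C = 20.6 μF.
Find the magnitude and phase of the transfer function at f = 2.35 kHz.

Step 1 — Angular frequency: ω = 2π·2350 = 1.477e+04 rad/s.
Step 2 — Transfer function: H(jω) = 1/(1 + jωRC).
Step 3 — Denominator: 1 + jωRC = 1 + j·1.477e+04·43.3·2.06e-05 = 1 + j13.17.
Step 4 — H = 0.005732 - j0.07549.
Step 5 — Magnitude: |H| = 0.07571 (-22.4 dB); phase: φ = -85.7°.

|H| = 0.07571 (-22.4 dB), φ = -85.7°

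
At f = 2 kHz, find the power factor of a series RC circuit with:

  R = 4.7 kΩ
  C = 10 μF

Step 1 — Angular frequency: ω = 2π·f = 2π·2000 = 1.257e+04 rad/s.
Step 2 — Component impedances:
  R: Z = R = 4700 Ω
  C: Z = 1/(jωC) = -j/(ω·C) = 0 - j7.958 Ω
Step 3 — Series combination: Z_total = R + C = 4700 - j7.958 Ω = 4700∠-0.1° Ω.
Step 4 — Power factor: PF = cos(φ) = Re(Z)/|Z| = 4700/4700 = 1.
Step 5 — Type: Im(Z) = -7.958 ⇒ leading (phase φ = -0.1°).

PF = 1 (leading, φ = -0.1°)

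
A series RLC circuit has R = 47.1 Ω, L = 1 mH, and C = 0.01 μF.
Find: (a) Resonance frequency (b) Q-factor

Step 1 — Resonance condition Im(Z)=0 gives ω₀ = 1/√(LC).
Step 2 — ω₀ = 1/√(0.001·1e-08) = 3.162e+05 rad/s.
Step 3 — f₀ = ω₀/(2π) = 5.033e+04 Hz.
Step 4 — Series Q: Q = ω₀L/R = 3.162e+05·0.001/47.1 = 6.714.

(a) f₀ = 5.033e+04 Hz  (b) Q = 6.714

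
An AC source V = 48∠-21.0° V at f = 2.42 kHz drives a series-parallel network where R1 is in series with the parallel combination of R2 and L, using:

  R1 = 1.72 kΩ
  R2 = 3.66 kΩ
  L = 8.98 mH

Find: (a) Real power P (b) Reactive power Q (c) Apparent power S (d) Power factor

Step 1 — Angular frequency: ω = 2π·f = 2π·2420 = 1.521e+04 rad/s.
Step 2 — Component impedances:
  R1: Z = R = 1720 Ω
  R2: Z = R = 3660 Ω
  L: Z = jωL = j·1.521e+04·0.00898 = 0 + j136.5 Ω
Step 3 — Parallel branch: R2 || L = 1/(1/R2 + 1/L) = 5.087 + j136.4 Ω.
Step 4 — Series with R1: Z_total = R1 + (R2 || L) = 1725 + j136.4 Ω = 1730∠4.5° Ω.
Step 5 — Source phasor: V = 48∠-21.0° V = 44.81 - j17.2 V.
Step 6 — Current: I = V / Z = 0.02503 - j0.01195 A = 0.02774∠-25.5° A.
Step 7 — Complex power: S = V·I* = 1.327 + j0.1049 VA.
Step 8 — Real power: P = Re(S) = 1.327 W.
Step 9 — Reactive power: Q = Im(S) = 0.1049 VAR.
Step 10 — Apparent power: |S| = 1.331 VA.
Step 11 — Power factor: PF = P/|S| = 0.9969 (lagging).

(a) P = 1.327 W  (b) Q = 0.1049 VAR  (c) S = 1.331 VA  (d) PF = 0.9969 (lagging)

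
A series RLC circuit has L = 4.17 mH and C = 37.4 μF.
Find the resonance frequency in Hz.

Step 1 — Resonance condition Im(Z)=0 gives ω₀ = 1/√(LC).
Step 2 — ω₀ = 1/√(0.00417·3.74e-05) = 2532 rad/s.
Step 3 — f₀ = ω₀/(2π) = 403 Hz.

f₀ = 403 Hz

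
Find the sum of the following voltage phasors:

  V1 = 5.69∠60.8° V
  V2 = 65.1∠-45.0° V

Step 1 — Convert each phasor to rectangular form:
  V1 = 5.69·(cos(60.8°) + j·sin(60.8°)) = 2.776 + j4.967 V
  V2 = 65.1·(cos(-45.0°) + j·sin(-45.0°)) = 46.03 - j46.03 V
Step 2 — Sum components: V_total = 48.81 - j41.07 V.
Step 3 — Convert to polar: |V_total| = 63.79 V, ∠V_total = -40.1°.

V_total = 63.79∠-40.1° V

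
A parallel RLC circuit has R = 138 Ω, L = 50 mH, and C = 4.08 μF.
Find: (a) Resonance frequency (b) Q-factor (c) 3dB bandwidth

Step 1 — Resonance: ω₀ = 1/√(LC) = 1/√(0.05·4.08e-06) = 2214 rad/s.
Step 2 — f₀ = ω₀/(2π) = 352.4 Hz.
Step 3 — Parallel Q: Q = R/(ω₀L) = 138/(2214·0.05) = 1.247.
Step 4 — Bandwidth: Δω = ω₀/Q = 1776 rad/s; BW = Δω/(2π) = 282.7 Hz.

(a) f₀ = 352.4 Hz  (b) Q = 1.247  (c) BW = 282.7 Hz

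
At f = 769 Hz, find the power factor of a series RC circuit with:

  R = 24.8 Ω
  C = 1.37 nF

Step 1 — Angular frequency: ω = 2π·f = 2π·769 = 4832 rad/s.
Step 2 — Component impedances:
  R: Z = R = 24.8 Ω
  C: Z = 1/(jωC) = -j/(ω·C) = 0 - j1.511e+05 Ω
Step 3 — Series combination: Z_total = R + C = 24.8 - j1.511e+05 Ω = 1.511e+05∠-90.0° Ω.
Step 4 — Power factor: PF = cos(φ) = Re(Z)/|Z| = 24.8/1.5107e+05 = 0.0001642.
Step 5 — Type: Im(Z) = -1.511e+05 ⇒ leading (phase φ = -90.0°).

PF = 0.0001642 (leading, φ = -90.0°)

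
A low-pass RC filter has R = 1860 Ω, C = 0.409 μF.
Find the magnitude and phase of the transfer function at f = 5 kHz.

Step 1 — Angular frequency: ω = 2π·5000 = 3.142e+04 rad/s.
Step 2 — Transfer function: H(jω) = 1/(1 + jωRC).
Step 3 — Denominator: 1 + jωRC = 1 + j·3.142e+04·1860·4.09e-07 = 1 + j23.9.
Step 4 — H = 0.001748 - j0.04177.
Step 5 — Magnitude: |H| = 0.04181 (-27.6 dB); phase: φ = -87.6°.

|H| = 0.04181 (-27.6 dB), φ = -87.6°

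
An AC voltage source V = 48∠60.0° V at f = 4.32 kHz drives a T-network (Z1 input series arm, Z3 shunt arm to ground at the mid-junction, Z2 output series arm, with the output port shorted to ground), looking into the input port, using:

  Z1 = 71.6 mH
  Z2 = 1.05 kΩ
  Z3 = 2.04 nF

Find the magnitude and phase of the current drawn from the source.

Step 1 — Angular frequency: ω = 2π·f = 2π·4320 = 2.714e+04 rad/s.
Step 2 — Component impedances:
  Z1: Z = jωL = j·2.714e+04·0.0716 = 0 + j1943 Ω
  Z2: Z = R = 1050 Ω
  Z3: Z = 1/(jωC) = -j/(ω·C) = 0 - j1.806e+04 Ω
Step 3 — With the output port shorted to ground, the output series arm Z2 runs from the junction to ground; the shunt arm Z3 also runs from the junction to ground. They appear in parallel: Z3 || Z2 = 1046 - j60.84 Ω.
Step 4 — Series with input arm Z1: Z_in = Z1 + (Z3 || Z2) = 1046 + j1883 Ω = 2154∠60.9° Ω.
Step 5 — Source phasor: V = 48∠60.0° V = 24 + j41.57 V.
Step 6 — Ohm's law: I = V / Z_total = (24 + j41.57) / (1046 + j1883) = 0.02228 - j0.0003626 A.
Step 7 — Convert to polar: |I| = 0.02229 A, ∠I = -0.9°.

I = 0.02229∠-0.9° A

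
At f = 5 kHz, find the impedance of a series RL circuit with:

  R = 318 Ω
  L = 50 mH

Step 1 — Angular frequency: ω = 2π·f = 2π·5000 = 3.142e+04 rad/s.
Step 2 — Component impedances:
  R: Z = R = 318 Ω
  L: Z = jωL = j·3.142e+04·0.05 = 0 + j1571 Ω
Step 3 — Series combination: Z_total = R + L = 318 + j1571 Ω = 1603∠78.6° Ω.

Z = 318 + j1571 Ω = 1603∠78.6° Ω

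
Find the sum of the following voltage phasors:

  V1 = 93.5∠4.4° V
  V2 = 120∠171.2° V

Step 1 — Convert each phasor to rectangular form:
  V1 = 93.5·(cos(4.4°) + j·sin(4.4°)) = 93.22 + j7.173 V
  V2 = 120·(cos(171.2°) + j·sin(171.2°)) = -118.6 + j18.36 V
Step 2 — Sum components: V_total = -25.36 + j25.53 V.
Step 3 — Convert to polar: |V_total| = 35.99 V, ∠V_total = 134.8°.

V_total = 35.99∠134.8° V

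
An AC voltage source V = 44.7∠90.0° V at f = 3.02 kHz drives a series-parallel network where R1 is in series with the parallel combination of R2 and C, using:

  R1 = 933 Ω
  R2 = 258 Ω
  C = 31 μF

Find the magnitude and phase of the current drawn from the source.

Step 1 — Angular frequency: ω = 2π·f = 2π·3020 = 1.898e+04 rad/s.
Step 2 — Component impedances:
  R1: Z = R = 933 Ω
  R2: Z = R = 258 Ω
  C: Z = 1/(jωC) = -j/(ω·C) = 0 - j1.7 Ω
Step 3 — Parallel branch: R2 || C = 1/(1/R2 + 1/C) = 0.0112 - j1.7 Ω.
Step 4 — Series with R1: Z_total = R1 + (R2 || C) = 933 - j1.7 Ω = 933∠-0.1° Ω.
Step 5 — Source phasor: V = 44.7∠90.0° V = 0 + j44.7 V.
Step 6 — Ohm's law: I = V / Z_total = (0 + j44.7) / (933 - j1.7) = -8.729e-05 + j0.04791 A.
Step 7 — Convert to polar: |I| = 0.04791 A, ∠I = 90.1°.

I = 0.04791∠90.1° A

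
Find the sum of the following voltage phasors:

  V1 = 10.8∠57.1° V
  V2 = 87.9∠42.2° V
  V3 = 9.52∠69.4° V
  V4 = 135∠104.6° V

Step 1 — Convert each phasor to rectangular form:
  V1 = 10.8·(cos(57.1°) + j·sin(57.1°)) = 5.866 + j9.068 V
  V2 = 87.9·(cos(42.2°) + j·sin(42.2°)) = 65.12 + j59.04 V
  V3 = 9.52·(cos(69.4°) + j·sin(69.4°)) = 3.35 + j8.911 V
  V4 = 135·(cos(104.6°) + j·sin(104.6°)) = -34.03 + j130.6 V
Step 2 — Sum components: V_total = 40.3 + j207.7 V.
Step 3 — Convert to polar: |V_total| = 211.5 V, ∠V_total = 79.0°.

V_total = 211.5∠79.0° V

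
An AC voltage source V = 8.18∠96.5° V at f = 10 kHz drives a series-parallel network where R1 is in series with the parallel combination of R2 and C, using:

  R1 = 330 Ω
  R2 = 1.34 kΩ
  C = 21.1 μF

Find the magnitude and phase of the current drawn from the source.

Step 1 — Angular frequency: ω = 2π·f = 2π·1e+04 = 6.283e+04 rad/s.
Step 2 — Component impedances:
  R1: Z = R = 330 Ω
  R2: Z = R = 1340 Ω
  C: Z = 1/(jωC) = -j/(ω·C) = 0 - j0.7543 Ω
Step 3 — Parallel branch: R2 || C = 1/(1/R2 + 1/C) = 0.0004246 - j0.7543 Ω.
Step 4 — Series with R1: Z_total = R1 + (R2 || C) = 330 - j0.7543 Ω = 330∠-0.1° Ω.
Step 5 — Source phasor: V = 8.18∠96.5° V = -0.926 + j8.127 V.
Step 6 — Ohm's law: I = V / Z_total = (-0.926 + j8.127) / (330 - j0.7543) = -0.002862 + j0.02462 A.
Step 7 — Convert to polar: |I| = 0.02479 A, ∠I = 96.6°.

I = 0.02479∠96.6° A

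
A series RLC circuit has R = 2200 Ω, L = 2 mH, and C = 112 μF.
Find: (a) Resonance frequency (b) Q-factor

Step 1 — Resonance condition Im(Z)=0 gives ω₀ = 1/√(LC).
Step 2 — ω₀ = 1/√(0.002·0.000112) = 2113 rad/s.
Step 3 — f₀ = ω₀/(2π) = 336.3 Hz.
Step 4 — Series Q: Q = ω₀L/R = 2113·0.002/2200 = 0.001921.

(a) f₀ = 336.3 Hz  (b) Q = 0.001921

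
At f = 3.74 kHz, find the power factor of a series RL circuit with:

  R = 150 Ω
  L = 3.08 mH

Step 1 — Angular frequency: ω = 2π·f = 2π·3740 = 2.35e+04 rad/s.
Step 2 — Component impedances:
  R: Z = R = 150 Ω
  L: Z = jωL = j·2.35e+04·0.00308 = 0 + j72.38 Ω
Step 3 — Series combination: Z_total = R + L = 150 + j72.38 Ω = 166.5∠25.8° Ω.
Step 4 — Power factor: PF = cos(φ) = Re(Z)/|Z| = 150/166.55 = 0.9006.
Step 5 — Type: Im(Z) = 72.38 ⇒ lagging (phase φ = 25.8°).

PF = 0.9006 (lagging, φ = 25.8°)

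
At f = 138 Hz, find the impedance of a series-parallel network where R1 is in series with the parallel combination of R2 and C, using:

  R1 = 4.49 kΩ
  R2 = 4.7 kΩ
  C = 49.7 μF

Step 1 — Angular frequency: ω = 2π·f = 2π·138 = 867.1 rad/s.
Step 2 — Component impedances:
  R1: Z = R = 4490 Ω
  R2: Z = R = 4700 Ω
  C: Z = 1/(jωC) = -j/(ω·C) = 0 - j23.21 Ω
Step 3 — Parallel branch: R2 || C = 1/(1/R2 + 1/C) = 0.1146 - j23.2 Ω.
Step 4 — Series with R1: Z_total = R1 + (R2 || C) = 4490 - j23.2 Ω = 4490∠-0.3° Ω.

Z = 4490 - j23.2 Ω = 4490∠-0.3° Ω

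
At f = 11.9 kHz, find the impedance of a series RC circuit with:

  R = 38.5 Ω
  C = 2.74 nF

Step 1 — Angular frequency: ω = 2π·f = 2π·1.19e+04 = 7.477e+04 rad/s.
Step 2 — Component impedances:
  R: Z = R = 38.5 Ω
  C: Z = 1/(jωC) = -j/(ω·C) = 0 - j4881 Ω
Step 3 — Series combination: Z_total = R + C = 38.5 - j4881 Ω = 4881∠-89.5° Ω.

Z = 38.5 - j4881 Ω = 4881∠-89.5° Ω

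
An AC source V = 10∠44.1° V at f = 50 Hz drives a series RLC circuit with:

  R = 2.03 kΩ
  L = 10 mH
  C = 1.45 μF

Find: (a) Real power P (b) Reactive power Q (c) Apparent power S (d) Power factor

Step 1 — Angular frequency: ω = 2π·f = 2π·50 = 314.2 rad/s.
Step 2 — Component impedances:
  R: Z = R = 2030 Ω
  L: Z = jωL = j·314.2·0.01 = 0 + j3.142 Ω
  C: Z = 1/(jωC) = -j/(ω·C) = 0 - j2195 Ω
Step 3 — Series combination: Z_total = R + L + C = 2030 - j2192 Ω = 2988∠-47.2° Ω.
Step 4 — Source phasor: V = 10∠44.1° V = 7.181 + j6.959 V.
Step 5 — Current: I = V / Z = -7.586e-05 + j0.003346 A = 0.003347∠91.3° A.
Step 6 — Complex power: S = V·I* = 0.02274 - j0.02456 VA.
Step 7 — Real power: P = Re(S) = 0.02274 W.
Step 8 — Reactive power: Q = Im(S) = -0.02456 VAR.
Step 9 — Apparent power: |S| = 0.03347 VA.
Step 10 — Power factor: PF = P/|S| = 0.6795 (leading).

(a) P = 0.02274 W  (b) Q = -0.02456 VAR  (c) S = 0.03347 VA  (d) PF = 0.6795 (leading)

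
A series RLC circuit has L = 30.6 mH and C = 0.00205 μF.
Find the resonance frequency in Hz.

Step 1 — Resonance condition Im(Z)=0 gives ω₀ = 1/√(LC).
Step 2 — ω₀ = 1/√(0.0306·2.05e-09) = 1.263e+05 rad/s.
Step 3 — f₀ = ω₀/(2π) = 2.009e+04 Hz.

f₀ = 2.009e+04 Hz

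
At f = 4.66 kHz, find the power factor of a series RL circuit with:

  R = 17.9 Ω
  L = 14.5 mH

Step 1 — Angular frequency: ω = 2π·f = 2π·4660 = 2.928e+04 rad/s.
Step 2 — Component impedances:
  R: Z = R = 17.9 Ω
  L: Z = jωL = j·2.928e+04·0.0145 = 0 + j424.6 Ω
Step 3 — Series combination: Z_total = R + L = 17.9 + j424.6 Ω = 424.9∠87.6° Ω.
Step 4 — Power factor: PF = cos(φ) = Re(Z)/|Z| = 17.9/424.93 = 0.04212.
Step 5 — Type: Im(Z) = 424.6 ⇒ lagging (phase φ = 87.6°).

PF = 0.04212 (lagging, φ = 87.6°)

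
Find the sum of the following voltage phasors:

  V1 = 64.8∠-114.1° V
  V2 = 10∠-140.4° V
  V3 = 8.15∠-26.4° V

Step 1 — Convert each phasor to rectangular form:
  V1 = 64.8·(cos(-114.1°) + j·sin(-114.1°)) = -26.46 - j59.15 V
  V2 = 10·(cos(-140.4°) + j·sin(-140.4°)) = -7.705 - j6.374 V
  V3 = 8.15·(cos(-26.4°) + j·sin(-26.4°)) = 7.3 - j3.624 V
Step 2 — Sum components: V_total = -26.86 - j69.15 V.
Step 3 — Convert to polar: |V_total| = 74.18 V, ∠V_total = -111.2°.

V_total = 74.18∠-111.2° V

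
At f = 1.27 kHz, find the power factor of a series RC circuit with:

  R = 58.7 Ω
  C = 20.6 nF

Step 1 — Angular frequency: ω = 2π·f = 2π·1270 = 7980 rad/s.
Step 2 — Component impedances:
  R: Z = R = 58.7 Ω
  C: Z = 1/(jωC) = -j/(ω·C) = 0 - j6083 Ω
Step 3 — Series combination: Z_total = R + C = 58.7 - j6083 Ω = 6084∠-89.4° Ω.
Step 4 — Power factor: PF = cos(φ) = Re(Z)/|Z| = 58.7/6083.7 = 0.009649.
Step 5 — Type: Im(Z) = -6083 ⇒ leading (phase φ = -89.4°).

PF = 0.009649 (leading, φ = -89.4°)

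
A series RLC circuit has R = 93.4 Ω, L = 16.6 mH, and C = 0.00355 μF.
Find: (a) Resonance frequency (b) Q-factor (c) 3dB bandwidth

Step 1 — Resonance: ω₀ = 1/√(LC) = 1/√(0.0166·3.55e-09) = 1.303e+05 rad/s.
Step 2 — f₀ = ω₀/(2π) = 2.073e+04 Hz.
Step 3 — Series Q: Q = ω₀L/R = 1.303e+05·0.0166/93.4 = 23.15.
Step 4 — Bandwidth: Δω = ω₀/Q = 5627 rad/s; BW = Δω/(2π) = 895.5 Hz.

(a) f₀ = 2.073e+04 Hz  (b) Q = 23.15  (c) BW = 895.5 Hz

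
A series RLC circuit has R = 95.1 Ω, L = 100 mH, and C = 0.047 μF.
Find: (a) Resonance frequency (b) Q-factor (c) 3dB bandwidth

Step 1 — Resonance: ω₀ = 1/√(LC) = 1/√(0.1·4.7e-08) = 1.459e+04 rad/s.
Step 2 — f₀ = ω₀/(2π) = 2322 Hz.
Step 3 — Series Q: Q = ω₀L/R = 1.459e+04·0.1/95.1 = 15.34.
Step 4 — Bandwidth: Δω = ω₀/Q = 951 rad/s; BW = Δω/(2π) = 151.4 Hz.

(a) f₀ = 2322 Hz  (b) Q = 15.34  (c) BW = 151.4 Hz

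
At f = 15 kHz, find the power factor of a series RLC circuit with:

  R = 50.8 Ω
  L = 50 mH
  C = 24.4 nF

Step 1 — Angular frequency: ω = 2π·f = 2π·1.5e+04 = 9.425e+04 rad/s.
Step 2 — Component impedances:
  R: Z = R = 50.8 Ω
  L: Z = jωL = j·9.425e+04·0.05 = 0 + j4712 Ω
  C: Z = 1/(jωC) = -j/(ω·C) = 0 - j434.8 Ω
Step 3 — Series combination: Z_total = R + L + C = 50.8 + j4278 Ω = 4278∠89.3° Ω.
Step 4 — Power factor: PF = cos(φ) = Re(Z)/|Z| = 50.8/4277.8 = 0.01188.
Step 5 — Type: Im(Z) = 4278 ⇒ lagging (phase φ = 89.3°).

PF = 0.01188 (lagging, φ = 89.3°)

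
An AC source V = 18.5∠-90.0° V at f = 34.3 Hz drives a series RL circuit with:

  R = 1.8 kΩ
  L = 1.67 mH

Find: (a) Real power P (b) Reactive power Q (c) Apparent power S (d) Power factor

Step 1 — Angular frequency: ω = 2π·f = 2π·34.3 = 215.5 rad/s.
Step 2 — Component impedances:
  R: Z = R = 1800 Ω
  L: Z = jωL = j·215.5·0.00167 = 0 + j0.3599 Ω
Step 3 — Series combination: Z_total = R + L = 1800 + j0.3599 Ω = 1800∠0.0° Ω.
Step 4 — Source phasor: V = 18.5∠-90.0° V = 0 - j18.5 V.
Step 5 — Current: I = V / Z = -2.055e-06 - j0.01028 A = 0.01028∠-90.0° A.
Step 6 — Complex power: S = V·I* = 0.1901 + j3.802e-05 VA.
Step 7 — Real power: P = Re(S) = 0.1901 W.
Step 8 — Reactive power: Q = Im(S) = 3.802e-05 VAR.
Step 9 — Apparent power: |S| = 0.1901 VA.
Step 10 — Power factor: PF = P/|S| = 1 (lagging).

(a) P = 0.1901 W  (b) Q = 3.802e-05 VAR  (c) S = 0.1901 VA  (d) PF = 1 (lagging)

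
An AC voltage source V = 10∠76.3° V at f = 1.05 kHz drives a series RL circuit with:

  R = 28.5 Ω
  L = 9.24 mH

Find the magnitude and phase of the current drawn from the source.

Step 1 — Angular frequency: ω = 2π·f = 2π·1050 = 6597 rad/s.
Step 2 — Component impedances:
  R: Z = R = 28.5 Ω
  L: Z = jωL = j·6597·0.00924 = 0 + j60.96 Ω
Step 3 — Series combination: Z_total = R + L = 28.5 + j60.96 Ω = 67.29∠64.9° Ω.
Step 4 — Source phasor: V = 10∠76.3° V = 2.368 + j9.715 V.
Step 5 — Ohm's law: I = V / Z_total = (2.368 + j9.715) / (28.5 + j60.96) = 0.1457 + j0.02926 A.
Step 6 — Convert to polar: |I| = 0.1486 A, ∠I = 11.4°.

I = 0.1486∠11.4° A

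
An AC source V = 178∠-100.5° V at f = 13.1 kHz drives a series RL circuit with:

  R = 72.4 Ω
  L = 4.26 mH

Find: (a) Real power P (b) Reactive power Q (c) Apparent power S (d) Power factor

Step 1 — Angular frequency: ω = 2π·f = 2π·1.31e+04 = 8.231e+04 rad/s.
Step 2 — Component impedances:
  R: Z = R = 72.4 Ω
  L: Z = jωL = j·8.231e+04·0.00426 = 0 + j350.6 Ω
Step 3 — Series combination: Z_total = R + L = 72.4 + j350.6 Ω = 358∠78.3° Ω.
Step 4 — Source phasor: V = 178∠-100.5° V = -32.44 - j175 V.
Step 5 — Current: I = V / Z = -0.4971 - j0.01012 A = 0.4972∠-178.8° A.
Step 6 — Complex power: S = V·I* = 17.89 + j86.67 VA.
Step 7 — Real power: P = Re(S) = 17.89 W.
Step 8 — Reactive power: Q = Im(S) = 86.67 VAR.
Step 9 — Apparent power: |S| = 88.49 VA.
Step 10 — Power factor: PF = P/|S| = 0.2022 (lagging).

(a) P = 17.89 W  (b) Q = 86.67 VAR  (c) S = 88.49 VA  (d) PF = 0.2022 (lagging)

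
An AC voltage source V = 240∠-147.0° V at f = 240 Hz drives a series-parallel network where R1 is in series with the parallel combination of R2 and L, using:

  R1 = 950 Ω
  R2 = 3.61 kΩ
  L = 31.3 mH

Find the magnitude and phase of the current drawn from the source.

Step 1 — Angular frequency: ω = 2π·f = 2π·240 = 1508 rad/s.
Step 2 — Component impedances:
  R1: Z = R = 950 Ω
  R2: Z = R = 3610 Ω
  L: Z = jωL = j·1508·0.0313 = 0 + j47.2 Ω
Step 3 — Parallel branch: R2 || L = 1/(1/R2 + 1/L) = 0.617 + j47.19 Ω.
Step 4 — Series with R1: Z_total = R1 + (R2 || L) = 950.6 + j47.19 Ω = 951.8∠2.8° Ω.
Step 5 — Source phasor: V = 240∠-147.0° V = -201.3 - j130.7 V.
Step 6 — Ohm's law: I = V / Z_total = (-201.3 - j130.7) / (950.6 + j47.19) = -0.218 - j0.1267 A.
Step 7 — Convert to polar: |I| = 0.2522 A, ∠I = -149.8°.

I = 0.2522∠-149.8° A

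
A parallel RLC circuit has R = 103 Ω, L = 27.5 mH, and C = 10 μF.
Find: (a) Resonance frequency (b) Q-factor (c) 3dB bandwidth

Step 1 — Resonance: ω₀ = 1/√(LC) = 1/√(0.0275·1e-05) = 1907 rad/s.
Step 2 — f₀ = ω₀/(2π) = 303.5 Hz.
Step 3 — Parallel Q: Q = R/(ω₀L) = 103/(1907·0.0275) = 1.964.
Step 4 — Bandwidth: Δω = ω₀/Q = 970.9 rad/s; BW = Δω/(2π) = 154.5 Hz.

(a) f₀ = 303.5 Hz  (b) Q = 1.964  (c) BW = 154.5 Hz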